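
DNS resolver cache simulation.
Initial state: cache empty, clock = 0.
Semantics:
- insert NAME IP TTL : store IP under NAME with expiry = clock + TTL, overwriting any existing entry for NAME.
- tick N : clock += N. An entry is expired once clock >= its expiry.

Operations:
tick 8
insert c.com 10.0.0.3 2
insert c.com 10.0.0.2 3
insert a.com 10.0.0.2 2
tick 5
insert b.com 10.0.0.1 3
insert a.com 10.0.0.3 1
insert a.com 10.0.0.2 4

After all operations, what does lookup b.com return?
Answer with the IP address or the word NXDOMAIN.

Op 1: tick 8 -> clock=8.
Op 2: insert c.com -> 10.0.0.3 (expiry=8+2=10). clock=8
Op 3: insert c.com -> 10.0.0.2 (expiry=8+3=11). clock=8
Op 4: insert a.com -> 10.0.0.2 (expiry=8+2=10). clock=8
Op 5: tick 5 -> clock=13. purged={a.com,c.com}
Op 6: insert b.com -> 10.0.0.1 (expiry=13+3=16). clock=13
Op 7: insert a.com -> 10.0.0.3 (expiry=13+1=14). clock=13
Op 8: insert a.com -> 10.0.0.2 (expiry=13+4=17). clock=13
lookup b.com: present, ip=10.0.0.1 expiry=16 > clock=13

Answer: 10.0.0.1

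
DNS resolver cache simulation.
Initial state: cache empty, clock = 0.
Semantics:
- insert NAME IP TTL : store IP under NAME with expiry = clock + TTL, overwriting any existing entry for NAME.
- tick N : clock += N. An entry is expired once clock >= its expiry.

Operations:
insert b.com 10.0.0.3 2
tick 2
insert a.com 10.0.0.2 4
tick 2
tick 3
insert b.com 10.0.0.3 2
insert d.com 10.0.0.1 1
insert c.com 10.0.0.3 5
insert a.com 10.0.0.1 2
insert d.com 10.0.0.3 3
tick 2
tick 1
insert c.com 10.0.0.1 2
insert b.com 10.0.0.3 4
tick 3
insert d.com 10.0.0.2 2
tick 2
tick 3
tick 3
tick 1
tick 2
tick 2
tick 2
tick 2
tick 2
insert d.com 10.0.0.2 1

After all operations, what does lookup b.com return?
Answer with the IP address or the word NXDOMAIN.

Answer: NXDOMAIN

Derivation:
Op 1: insert b.com -> 10.0.0.3 (expiry=0+2=2). clock=0
Op 2: tick 2 -> clock=2. purged={b.com}
Op 3: insert a.com -> 10.0.0.2 (expiry=2+4=6). clock=2
Op 4: tick 2 -> clock=4.
Op 5: tick 3 -> clock=7. purged={a.com}
Op 6: insert b.com -> 10.0.0.3 (expiry=7+2=9). clock=7
Op 7: insert d.com -> 10.0.0.1 (expiry=7+1=8). clock=7
Op 8: insert c.com -> 10.0.0.3 (expiry=7+5=12). clock=7
Op 9: insert a.com -> 10.0.0.1 (expiry=7+2=9). clock=7
Op 10: insert d.com -> 10.0.0.3 (expiry=7+3=10). clock=7
Op 11: tick 2 -> clock=9. purged={a.com,b.com}
Op 12: tick 1 -> clock=10. purged={d.com}
Op 13: insert c.com -> 10.0.0.1 (expiry=10+2=12). clock=10
Op 14: insert b.com -> 10.0.0.3 (expiry=10+4=14). clock=10
Op 15: tick 3 -> clock=13. purged={c.com}
Op 16: insert d.com -> 10.0.0.2 (expiry=13+2=15). clock=13
Op 17: tick 2 -> clock=15. purged={b.com,d.com}
Op 18: tick 3 -> clock=18.
Op 19: tick 3 -> clock=21.
Op 20: tick 1 -> clock=22.
Op 21: tick 2 -> clock=24.
Op 22: tick 2 -> clock=26.
Op 23: tick 2 -> clock=28.
Op 24: tick 2 -> clock=30.
Op 25: tick 2 -> clock=32.
Op 26: insert d.com -> 10.0.0.2 (expiry=32+1=33). clock=32
lookup b.com: not in cache (expired or never inserted)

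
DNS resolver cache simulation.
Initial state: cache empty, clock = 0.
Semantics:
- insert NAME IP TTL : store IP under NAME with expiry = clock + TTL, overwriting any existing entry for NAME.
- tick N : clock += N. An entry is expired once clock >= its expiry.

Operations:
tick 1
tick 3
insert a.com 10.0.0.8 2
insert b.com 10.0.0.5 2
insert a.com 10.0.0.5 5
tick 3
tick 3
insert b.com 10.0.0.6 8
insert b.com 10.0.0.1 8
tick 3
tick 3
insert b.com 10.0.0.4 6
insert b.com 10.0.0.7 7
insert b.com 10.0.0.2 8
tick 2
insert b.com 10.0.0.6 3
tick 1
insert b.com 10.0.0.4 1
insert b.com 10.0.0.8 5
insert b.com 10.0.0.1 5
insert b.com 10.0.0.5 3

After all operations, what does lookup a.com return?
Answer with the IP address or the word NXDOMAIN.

Op 1: tick 1 -> clock=1.
Op 2: tick 3 -> clock=4.
Op 3: insert a.com -> 10.0.0.8 (expiry=4+2=6). clock=4
Op 4: insert b.com -> 10.0.0.5 (expiry=4+2=6). clock=4
Op 5: insert a.com -> 10.0.0.5 (expiry=4+5=9). clock=4
Op 6: tick 3 -> clock=7. purged={b.com}
Op 7: tick 3 -> clock=10. purged={a.com}
Op 8: insert b.com -> 10.0.0.6 (expiry=10+8=18). clock=10
Op 9: insert b.com -> 10.0.0.1 (expiry=10+8=18). clock=10
Op 10: tick 3 -> clock=13.
Op 11: tick 3 -> clock=16.
Op 12: insert b.com -> 10.0.0.4 (expiry=16+6=22). clock=16
Op 13: insert b.com -> 10.0.0.7 (expiry=16+7=23). clock=16
Op 14: insert b.com -> 10.0.0.2 (expiry=16+8=24). clock=16
Op 15: tick 2 -> clock=18.
Op 16: insert b.com -> 10.0.0.6 (expiry=18+3=21). clock=18
Op 17: tick 1 -> clock=19.
Op 18: insert b.com -> 10.0.0.4 (expiry=19+1=20). clock=19
Op 19: insert b.com -> 10.0.0.8 (expiry=19+5=24). clock=19
Op 20: insert b.com -> 10.0.0.1 (expiry=19+5=24). clock=19
Op 21: insert b.com -> 10.0.0.5 (expiry=19+3=22). clock=19
lookup a.com: not in cache (expired or never inserted)

Answer: NXDOMAIN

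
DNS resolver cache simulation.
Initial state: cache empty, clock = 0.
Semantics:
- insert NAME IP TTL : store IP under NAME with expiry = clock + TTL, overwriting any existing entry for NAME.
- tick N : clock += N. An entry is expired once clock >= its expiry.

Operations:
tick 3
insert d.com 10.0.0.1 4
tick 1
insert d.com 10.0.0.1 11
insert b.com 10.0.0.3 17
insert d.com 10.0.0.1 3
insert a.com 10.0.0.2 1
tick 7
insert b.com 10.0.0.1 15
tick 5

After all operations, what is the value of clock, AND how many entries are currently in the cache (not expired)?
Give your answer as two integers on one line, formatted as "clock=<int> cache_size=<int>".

Answer: clock=16 cache_size=1

Derivation:
Op 1: tick 3 -> clock=3.
Op 2: insert d.com -> 10.0.0.1 (expiry=3+4=7). clock=3
Op 3: tick 1 -> clock=4.
Op 4: insert d.com -> 10.0.0.1 (expiry=4+11=15). clock=4
Op 5: insert b.com -> 10.0.0.3 (expiry=4+17=21). clock=4
Op 6: insert d.com -> 10.0.0.1 (expiry=4+3=7). clock=4
Op 7: insert a.com -> 10.0.0.2 (expiry=4+1=5). clock=4
Op 8: tick 7 -> clock=11. purged={a.com,d.com}
Op 9: insert b.com -> 10.0.0.1 (expiry=11+15=26). clock=11
Op 10: tick 5 -> clock=16.
Final clock = 16
Final cache (unexpired): {b.com} -> size=1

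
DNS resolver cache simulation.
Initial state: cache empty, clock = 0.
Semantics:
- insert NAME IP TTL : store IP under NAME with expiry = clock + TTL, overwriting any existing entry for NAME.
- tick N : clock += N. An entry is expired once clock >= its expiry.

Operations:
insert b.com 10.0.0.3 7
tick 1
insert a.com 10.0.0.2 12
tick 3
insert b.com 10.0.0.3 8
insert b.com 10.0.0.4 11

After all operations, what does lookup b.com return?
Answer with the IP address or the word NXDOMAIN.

Op 1: insert b.com -> 10.0.0.3 (expiry=0+7=7). clock=0
Op 2: tick 1 -> clock=1.
Op 3: insert a.com -> 10.0.0.2 (expiry=1+12=13). clock=1
Op 4: tick 3 -> clock=4.
Op 5: insert b.com -> 10.0.0.3 (expiry=4+8=12). clock=4
Op 6: insert b.com -> 10.0.0.4 (expiry=4+11=15). clock=4
lookup b.com: present, ip=10.0.0.4 expiry=15 > clock=4

Answer: 10.0.0.4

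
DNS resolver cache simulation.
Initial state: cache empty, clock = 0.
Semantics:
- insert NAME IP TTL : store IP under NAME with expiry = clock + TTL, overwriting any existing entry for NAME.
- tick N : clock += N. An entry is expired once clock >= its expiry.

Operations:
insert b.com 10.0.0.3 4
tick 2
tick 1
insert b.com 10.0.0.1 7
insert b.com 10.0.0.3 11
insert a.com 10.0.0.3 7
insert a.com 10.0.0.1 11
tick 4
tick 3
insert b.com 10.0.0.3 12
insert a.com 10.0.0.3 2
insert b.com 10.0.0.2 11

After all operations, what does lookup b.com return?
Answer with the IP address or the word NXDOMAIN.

Op 1: insert b.com -> 10.0.0.3 (expiry=0+4=4). clock=0
Op 2: tick 2 -> clock=2.
Op 3: tick 1 -> clock=3.
Op 4: insert b.com -> 10.0.0.1 (expiry=3+7=10). clock=3
Op 5: insert b.com -> 10.0.0.3 (expiry=3+11=14). clock=3
Op 6: insert a.com -> 10.0.0.3 (expiry=3+7=10). clock=3
Op 7: insert a.com -> 10.0.0.1 (expiry=3+11=14). clock=3
Op 8: tick 4 -> clock=7.
Op 9: tick 3 -> clock=10.
Op 10: insert b.com -> 10.0.0.3 (expiry=10+12=22). clock=10
Op 11: insert a.com -> 10.0.0.3 (expiry=10+2=12). clock=10
Op 12: insert b.com -> 10.0.0.2 (expiry=10+11=21). clock=10
lookup b.com: present, ip=10.0.0.2 expiry=21 > clock=10

Answer: 10.0.0.2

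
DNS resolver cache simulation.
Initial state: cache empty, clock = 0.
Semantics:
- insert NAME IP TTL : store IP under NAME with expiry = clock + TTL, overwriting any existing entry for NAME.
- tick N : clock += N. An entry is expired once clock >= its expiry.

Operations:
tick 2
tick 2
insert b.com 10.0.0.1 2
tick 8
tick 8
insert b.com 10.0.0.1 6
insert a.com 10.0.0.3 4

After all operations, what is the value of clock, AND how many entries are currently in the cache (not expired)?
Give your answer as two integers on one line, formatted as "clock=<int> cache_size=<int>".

Answer: clock=20 cache_size=2

Derivation:
Op 1: tick 2 -> clock=2.
Op 2: tick 2 -> clock=4.
Op 3: insert b.com -> 10.0.0.1 (expiry=4+2=6). clock=4
Op 4: tick 8 -> clock=12. purged={b.com}
Op 5: tick 8 -> clock=20.
Op 6: insert b.com -> 10.0.0.1 (expiry=20+6=26). clock=20
Op 7: insert a.com -> 10.0.0.3 (expiry=20+4=24). clock=20
Final clock = 20
Final cache (unexpired): {a.com,b.com} -> size=2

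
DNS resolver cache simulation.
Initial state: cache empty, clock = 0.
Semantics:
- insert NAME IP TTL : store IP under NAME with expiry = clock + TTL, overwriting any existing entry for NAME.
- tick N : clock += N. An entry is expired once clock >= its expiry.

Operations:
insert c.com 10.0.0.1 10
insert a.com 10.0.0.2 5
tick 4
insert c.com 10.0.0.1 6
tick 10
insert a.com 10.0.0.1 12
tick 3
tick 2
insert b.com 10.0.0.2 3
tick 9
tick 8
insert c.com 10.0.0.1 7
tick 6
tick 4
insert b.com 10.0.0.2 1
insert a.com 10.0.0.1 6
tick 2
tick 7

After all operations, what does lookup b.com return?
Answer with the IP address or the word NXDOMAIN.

Answer: NXDOMAIN

Derivation:
Op 1: insert c.com -> 10.0.0.1 (expiry=0+10=10). clock=0
Op 2: insert a.com -> 10.0.0.2 (expiry=0+5=5). clock=0
Op 3: tick 4 -> clock=4.
Op 4: insert c.com -> 10.0.0.1 (expiry=4+6=10). clock=4
Op 5: tick 10 -> clock=14. purged={a.com,c.com}
Op 6: insert a.com -> 10.0.0.1 (expiry=14+12=26). clock=14
Op 7: tick 3 -> clock=17.
Op 8: tick 2 -> clock=19.
Op 9: insert b.com -> 10.0.0.2 (expiry=19+3=22). clock=19
Op 10: tick 9 -> clock=28. purged={a.com,b.com}
Op 11: tick 8 -> clock=36.
Op 12: insert c.com -> 10.0.0.1 (expiry=36+7=43). clock=36
Op 13: tick 6 -> clock=42.
Op 14: tick 4 -> clock=46. purged={c.com}
Op 15: insert b.com -> 10.0.0.2 (expiry=46+1=47). clock=46
Op 16: insert a.com -> 10.0.0.1 (expiry=46+6=52). clock=46
Op 17: tick 2 -> clock=48. purged={b.com}
Op 18: tick 7 -> clock=55. purged={a.com}
lookup b.com: not in cache (expired or never inserted)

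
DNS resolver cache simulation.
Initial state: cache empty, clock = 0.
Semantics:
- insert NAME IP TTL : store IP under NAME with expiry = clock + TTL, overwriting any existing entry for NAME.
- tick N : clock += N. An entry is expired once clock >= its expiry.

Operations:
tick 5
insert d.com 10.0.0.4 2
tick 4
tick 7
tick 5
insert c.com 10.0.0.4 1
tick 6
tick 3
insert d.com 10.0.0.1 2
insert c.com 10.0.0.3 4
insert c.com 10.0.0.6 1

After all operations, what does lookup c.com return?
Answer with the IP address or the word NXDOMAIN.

Answer: 10.0.0.6

Derivation:
Op 1: tick 5 -> clock=5.
Op 2: insert d.com -> 10.0.0.4 (expiry=5+2=7). clock=5
Op 3: tick 4 -> clock=9. purged={d.com}
Op 4: tick 7 -> clock=16.
Op 5: tick 5 -> clock=21.
Op 6: insert c.com -> 10.0.0.4 (expiry=21+1=22). clock=21
Op 7: tick 6 -> clock=27. purged={c.com}
Op 8: tick 3 -> clock=30.
Op 9: insert d.com -> 10.0.0.1 (expiry=30+2=32). clock=30
Op 10: insert c.com -> 10.0.0.3 (expiry=30+4=34). clock=30
Op 11: insert c.com -> 10.0.0.6 (expiry=30+1=31). clock=30
lookup c.com: present, ip=10.0.0.6 expiry=31 > clock=30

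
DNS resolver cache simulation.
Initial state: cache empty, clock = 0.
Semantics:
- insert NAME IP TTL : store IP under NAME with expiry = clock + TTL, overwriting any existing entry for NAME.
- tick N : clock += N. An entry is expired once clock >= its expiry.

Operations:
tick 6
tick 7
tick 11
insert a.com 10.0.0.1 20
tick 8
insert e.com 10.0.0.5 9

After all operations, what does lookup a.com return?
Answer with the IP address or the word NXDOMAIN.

Answer: 10.0.0.1

Derivation:
Op 1: tick 6 -> clock=6.
Op 2: tick 7 -> clock=13.
Op 3: tick 11 -> clock=24.
Op 4: insert a.com -> 10.0.0.1 (expiry=24+20=44). clock=24
Op 5: tick 8 -> clock=32.
Op 6: insert e.com -> 10.0.0.5 (expiry=32+9=41). clock=32
lookup a.com: present, ip=10.0.0.1 expiry=44 > clock=32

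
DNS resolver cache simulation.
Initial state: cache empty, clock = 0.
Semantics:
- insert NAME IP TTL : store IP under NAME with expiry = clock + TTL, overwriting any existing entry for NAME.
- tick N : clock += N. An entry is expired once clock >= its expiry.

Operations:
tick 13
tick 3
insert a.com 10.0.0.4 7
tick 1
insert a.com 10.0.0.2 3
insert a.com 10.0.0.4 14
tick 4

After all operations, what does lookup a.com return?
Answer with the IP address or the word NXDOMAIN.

Op 1: tick 13 -> clock=13.
Op 2: tick 3 -> clock=16.
Op 3: insert a.com -> 10.0.0.4 (expiry=16+7=23). clock=16
Op 4: tick 1 -> clock=17.
Op 5: insert a.com -> 10.0.0.2 (expiry=17+3=20). clock=17
Op 6: insert a.com -> 10.0.0.4 (expiry=17+14=31). clock=17
Op 7: tick 4 -> clock=21.
lookup a.com: present, ip=10.0.0.4 expiry=31 > clock=21

Answer: 10.0.0.4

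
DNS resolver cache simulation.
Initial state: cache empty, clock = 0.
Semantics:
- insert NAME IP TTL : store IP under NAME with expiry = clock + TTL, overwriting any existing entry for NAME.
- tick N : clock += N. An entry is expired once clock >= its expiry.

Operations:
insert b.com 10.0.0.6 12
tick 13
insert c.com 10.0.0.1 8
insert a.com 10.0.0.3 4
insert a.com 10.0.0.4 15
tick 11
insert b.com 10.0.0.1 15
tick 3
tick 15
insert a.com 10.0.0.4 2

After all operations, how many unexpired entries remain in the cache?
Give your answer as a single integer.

Op 1: insert b.com -> 10.0.0.6 (expiry=0+12=12). clock=0
Op 2: tick 13 -> clock=13. purged={b.com}
Op 3: insert c.com -> 10.0.0.1 (expiry=13+8=21). clock=13
Op 4: insert a.com -> 10.0.0.3 (expiry=13+4=17). clock=13
Op 5: insert a.com -> 10.0.0.4 (expiry=13+15=28). clock=13
Op 6: tick 11 -> clock=24. purged={c.com}
Op 7: insert b.com -> 10.0.0.1 (expiry=24+15=39). clock=24
Op 8: tick 3 -> clock=27.
Op 9: tick 15 -> clock=42. purged={a.com,b.com}
Op 10: insert a.com -> 10.0.0.4 (expiry=42+2=44). clock=42
Final cache (unexpired): {a.com} -> size=1

Answer: 1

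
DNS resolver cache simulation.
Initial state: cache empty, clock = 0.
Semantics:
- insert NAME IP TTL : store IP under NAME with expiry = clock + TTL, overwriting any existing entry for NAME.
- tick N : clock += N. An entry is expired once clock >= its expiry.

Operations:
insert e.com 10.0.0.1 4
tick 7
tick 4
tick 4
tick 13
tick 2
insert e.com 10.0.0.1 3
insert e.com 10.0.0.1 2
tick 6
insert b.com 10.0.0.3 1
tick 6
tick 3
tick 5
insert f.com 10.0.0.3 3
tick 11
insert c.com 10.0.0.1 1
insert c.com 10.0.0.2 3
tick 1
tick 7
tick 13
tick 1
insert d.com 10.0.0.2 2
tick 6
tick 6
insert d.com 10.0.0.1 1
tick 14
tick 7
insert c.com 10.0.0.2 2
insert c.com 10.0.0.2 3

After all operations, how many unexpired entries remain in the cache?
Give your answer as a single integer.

Op 1: insert e.com -> 10.0.0.1 (expiry=0+4=4). clock=0
Op 2: tick 7 -> clock=7. purged={e.com}
Op 3: tick 4 -> clock=11.
Op 4: tick 4 -> clock=15.
Op 5: tick 13 -> clock=28.
Op 6: tick 2 -> clock=30.
Op 7: insert e.com -> 10.0.0.1 (expiry=30+3=33). clock=30
Op 8: insert e.com -> 10.0.0.1 (expiry=30+2=32). clock=30
Op 9: tick 6 -> clock=36. purged={e.com}
Op 10: insert b.com -> 10.0.0.3 (expiry=36+1=37). clock=36
Op 11: tick 6 -> clock=42. purged={b.com}
Op 12: tick 3 -> clock=45.
Op 13: tick 5 -> clock=50.
Op 14: insert f.com -> 10.0.0.3 (expiry=50+3=53). clock=50
Op 15: tick 11 -> clock=61. purged={f.com}
Op 16: insert c.com -> 10.0.0.1 (expiry=61+1=62). clock=61
Op 17: insert c.com -> 10.0.0.2 (expiry=61+3=64). clock=61
Op 18: tick 1 -> clock=62.
Op 19: tick 7 -> clock=69. purged={c.com}
Op 20: tick 13 -> clock=82.
Op 21: tick 1 -> clock=83.
Op 22: insert d.com -> 10.0.0.2 (expiry=83+2=85). clock=83
Op 23: tick 6 -> clock=89. purged={d.com}
Op 24: tick 6 -> clock=95.
Op 25: insert d.com -> 10.0.0.1 (expiry=95+1=96). clock=95
Op 26: tick 14 -> clock=109. purged={d.com}
Op 27: tick 7 -> clock=116.
Op 28: insert c.com -> 10.0.0.2 (expiry=116+2=118). clock=116
Op 29: insert c.com -> 10.0.0.2 (expiry=116+3=119). clock=116
Final cache (unexpired): {c.com} -> size=1

Answer: 1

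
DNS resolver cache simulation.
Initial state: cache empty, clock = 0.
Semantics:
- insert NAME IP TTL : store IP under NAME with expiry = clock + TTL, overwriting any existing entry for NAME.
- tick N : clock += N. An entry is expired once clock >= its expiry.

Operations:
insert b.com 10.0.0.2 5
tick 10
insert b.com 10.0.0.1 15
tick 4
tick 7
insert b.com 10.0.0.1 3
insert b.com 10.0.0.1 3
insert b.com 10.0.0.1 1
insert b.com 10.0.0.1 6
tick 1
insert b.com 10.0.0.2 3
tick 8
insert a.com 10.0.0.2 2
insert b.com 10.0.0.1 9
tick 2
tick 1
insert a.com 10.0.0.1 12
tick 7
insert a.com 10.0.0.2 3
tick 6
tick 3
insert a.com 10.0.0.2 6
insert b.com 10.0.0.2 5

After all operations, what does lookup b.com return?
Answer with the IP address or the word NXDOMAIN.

Answer: 10.0.0.2

Derivation:
Op 1: insert b.com -> 10.0.0.2 (expiry=0+5=5). clock=0
Op 2: tick 10 -> clock=10. purged={b.com}
Op 3: insert b.com -> 10.0.0.1 (expiry=10+15=25). clock=10
Op 4: tick 4 -> clock=14.
Op 5: tick 7 -> clock=21.
Op 6: insert b.com -> 10.0.0.1 (expiry=21+3=24). clock=21
Op 7: insert b.com -> 10.0.0.1 (expiry=21+3=24). clock=21
Op 8: insert b.com -> 10.0.0.1 (expiry=21+1=22). clock=21
Op 9: insert b.com -> 10.0.0.1 (expiry=21+6=27). clock=21
Op 10: tick 1 -> clock=22.
Op 11: insert b.com -> 10.0.0.2 (expiry=22+3=25). clock=22
Op 12: tick 8 -> clock=30. purged={b.com}
Op 13: insert a.com -> 10.0.0.2 (expiry=30+2=32). clock=30
Op 14: insert b.com -> 10.0.0.1 (expiry=30+9=39). clock=30
Op 15: tick 2 -> clock=32. purged={a.com}
Op 16: tick 1 -> clock=33.
Op 17: insert a.com -> 10.0.0.1 (expiry=33+12=45). clock=33
Op 18: tick 7 -> clock=40. purged={b.com}
Op 19: insert a.com -> 10.0.0.2 (expiry=40+3=43). clock=40
Op 20: tick 6 -> clock=46. purged={a.com}
Op 21: tick 3 -> clock=49.
Op 22: insert a.com -> 10.0.0.2 (expiry=49+6=55). clock=49
Op 23: insert b.com -> 10.0.0.2 (expiry=49+5=54). clock=49
lookup b.com: present, ip=10.0.0.2 expiry=54 > clock=49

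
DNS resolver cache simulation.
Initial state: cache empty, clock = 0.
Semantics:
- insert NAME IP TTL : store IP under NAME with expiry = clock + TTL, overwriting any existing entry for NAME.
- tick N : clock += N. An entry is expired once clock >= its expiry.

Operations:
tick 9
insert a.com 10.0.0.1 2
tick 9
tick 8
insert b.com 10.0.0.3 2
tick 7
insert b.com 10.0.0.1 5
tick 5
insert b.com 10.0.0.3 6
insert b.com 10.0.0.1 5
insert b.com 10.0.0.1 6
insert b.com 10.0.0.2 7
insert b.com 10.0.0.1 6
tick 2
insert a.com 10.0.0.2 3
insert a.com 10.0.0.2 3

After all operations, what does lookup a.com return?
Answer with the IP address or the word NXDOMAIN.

Op 1: tick 9 -> clock=9.
Op 2: insert a.com -> 10.0.0.1 (expiry=9+2=11). clock=9
Op 3: tick 9 -> clock=18. purged={a.com}
Op 4: tick 8 -> clock=26.
Op 5: insert b.com -> 10.0.0.3 (expiry=26+2=28). clock=26
Op 6: tick 7 -> clock=33. purged={b.com}
Op 7: insert b.com -> 10.0.0.1 (expiry=33+5=38). clock=33
Op 8: tick 5 -> clock=38. purged={b.com}
Op 9: insert b.com -> 10.0.0.3 (expiry=38+6=44). clock=38
Op 10: insert b.com -> 10.0.0.1 (expiry=38+5=43). clock=38
Op 11: insert b.com -> 10.0.0.1 (expiry=38+6=44). clock=38
Op 12: insert b.com -> 10.0.0.2 (expiry=38+7=45). clock=38
Op 13: insert b.com -> 10.0.0.1 (expiry=38+6=44). clock=38
Op 14: tick 2 -> clock=40.
Op 15: insert a.com -> 10.0.0.2 (expiry=40+3=43). clock=40
Op 16: insert a.com -> 10.0.0.2 (expiry=40+3=43). clock=40
lookup a.com: present, ip=10.0.0.2 expiry=43 > clock=40

Answer: 10.0.0.2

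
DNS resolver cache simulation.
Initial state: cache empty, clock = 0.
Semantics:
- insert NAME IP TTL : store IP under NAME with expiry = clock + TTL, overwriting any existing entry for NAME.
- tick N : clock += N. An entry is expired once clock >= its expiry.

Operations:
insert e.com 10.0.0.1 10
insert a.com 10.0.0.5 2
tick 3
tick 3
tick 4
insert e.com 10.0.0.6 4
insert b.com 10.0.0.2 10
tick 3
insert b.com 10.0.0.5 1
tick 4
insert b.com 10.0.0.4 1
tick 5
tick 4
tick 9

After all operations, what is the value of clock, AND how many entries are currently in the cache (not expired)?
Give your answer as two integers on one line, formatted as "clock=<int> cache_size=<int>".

Op 1: insert e.com -> 10.0.0.1 (expiry=0+10=10). clock=0
Op 2: insert a.com -> 10.0.0.5 (expiry=0+2=2). clock=0
Op 3: tick 3 -> clock=3. purged={a.com}
Op 4: tick 3 -> clock=6.
Op 5: tick 4 -> clock=10. purged={e.com}
Op 6: insert e.com -> 10.0.0.6 (expiry=10+4=14). clock=10
Op 7: insert b.com -> 10.0.0.2 (expiry=10+10=20). clock=10
Op 8: tick 3 -> clock=13.
Op 9: insert b.com -> 10.0.0.5 (expiry=13+1=14). clock=13
Op 10: tick 4 -> clock=17. purged={b.com,e.com}
Op 11: insert b.com -> 10.0.0.4 (expiry=17+1=18). clock=17
Op 12: tick 5 -> clock=22. purged={b.com}
Op 13: tick 4 -> clock=26.
Op 14: tick 9 -> clock=35.
Final clock = 35
Final cache (unexpired): {} -> size=0

Answer: clock=35 cache_size=0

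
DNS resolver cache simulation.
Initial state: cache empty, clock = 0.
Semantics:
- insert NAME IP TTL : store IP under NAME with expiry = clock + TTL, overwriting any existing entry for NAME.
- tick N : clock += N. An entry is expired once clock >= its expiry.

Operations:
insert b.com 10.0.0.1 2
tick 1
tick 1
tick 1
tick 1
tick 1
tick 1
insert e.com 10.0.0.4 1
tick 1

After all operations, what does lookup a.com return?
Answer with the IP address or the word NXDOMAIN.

Answer: NXDOMAIN

Derivation:
Op 1: insert b.com -> 10.0.0.1 (expiry=0+2=2). clock=0
Op 2: tick 1 -> clock=1.
Op 3: tick 1 -> clock=2. purged={b.com}
Op 4: tick 1 -> clock=3.
Op 5: tick 1 -> clock=4.
Op 6: tick 1 -> clock=5.
Op 7: tick 1 -> clock=6.
Op 8: insert e.com -> 10.0.0.4 (expiry=6+1=7). clock=6
Op 9: tick 1 -> clock=7. purged={e.com}
lookup a.com: not in cache (expired or never inserted)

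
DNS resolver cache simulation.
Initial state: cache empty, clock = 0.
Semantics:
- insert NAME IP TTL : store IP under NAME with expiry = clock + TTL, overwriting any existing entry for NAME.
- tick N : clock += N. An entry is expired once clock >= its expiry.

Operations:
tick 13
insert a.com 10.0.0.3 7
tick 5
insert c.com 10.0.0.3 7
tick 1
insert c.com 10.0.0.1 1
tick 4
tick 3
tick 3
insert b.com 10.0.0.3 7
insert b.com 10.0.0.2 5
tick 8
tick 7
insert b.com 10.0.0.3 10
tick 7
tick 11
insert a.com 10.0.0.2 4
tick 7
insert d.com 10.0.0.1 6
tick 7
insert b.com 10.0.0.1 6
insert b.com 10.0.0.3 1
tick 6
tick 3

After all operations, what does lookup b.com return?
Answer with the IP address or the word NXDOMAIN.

Op 1: tick 13 -> clock=13.
Op 2: insert a.com -> 10.0.0.3 (expiry=13+7=20). clock=13
Op 3: tick 5 -> clock=18.
Op 4: insert c.com -> 10.0.0.3 (expiry=18+7=25). clock=18
Op 5: tick 1 -> clock=19.
Op 6: insert c.com -> 10.0.0.1 (expiry=19+1=20). clock=19
Op 7: tick 4 -> clock=23. purged={a.com,c.com}
Op 8: tick 3 -> clock=26.
Op 9: tick 3 -> clock=29.
Op 10: insert b.com -> 10.0.0.3 (expiry=29+7=36). clock=29
Op 11: insert b.com -> 10.0.0.2 (expiry=29+5=34). clock=29
Op 12: tick 8 -> clock=37. purged={b.com}
Op 13: tick 7 -> clock=44.
Op 14: insert b.com -> 10.0.0.3 (expiry=44+10=54). clock=44
Op 15: tick 7 -> clock=51.
Op 16: tick 11 -> clock=62. purged={b.com}
Op 17: insert a.com -> 10.0.0.2 (expiry=62+4=66). clock=62
Op 18: tick 7 -> clock=69. purged={a.com}
Op 19: insert d.com -> 10.0.0.1 (expiry=69+6=75). clock=69
Op 20: tick 7 -> clock=76. purged={d.com}
Op 21: insert b.com -> 10.0.0.1 (expiry=76+6=82). clock=76
Op 22: insert b.com -> 10.0.0.3 (expiry=76+1=77). clock=76
Op 23: tick 6 -> clock=82. purged={b.com}
Op 24: tick 3 -> clock=85.
lookup b.com: not in cache (expired or never inserted)

Answer: NXDOMAIN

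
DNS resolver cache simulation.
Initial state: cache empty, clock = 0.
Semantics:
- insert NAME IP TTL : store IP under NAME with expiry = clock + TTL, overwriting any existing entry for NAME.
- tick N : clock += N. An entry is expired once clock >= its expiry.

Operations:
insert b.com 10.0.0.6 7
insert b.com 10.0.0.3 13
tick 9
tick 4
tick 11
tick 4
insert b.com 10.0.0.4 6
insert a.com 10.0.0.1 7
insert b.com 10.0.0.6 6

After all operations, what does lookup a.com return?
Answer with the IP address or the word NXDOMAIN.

Answer: 10.0.0.1

Derivation:
Op 1: insert b.com -> 10.0.0.6 (expiry=0+7=7). clock=0
Op 2: insert b.com -> 10.0.0.3 (expiry=0+13=13). clock=0
Op 3: tick 9 -> clock=9.
Op 4: tick 4 -> clock=13. purged={b.com}
Op 5: tick 11 -> clock=24.
Op 6: tick 4 -> clock=28.
Op 7: insert b.com -> 10.0.0.4 (expiry=28+6=34). clock=28
Op 8: insert a.com -> 10.0.0.1 (expiry=28+7=35). clock=28
Op 9: insert b.com -> 10.0.0.6 (expiry=28+6=34). clock=28
lookup a.com: present, ip=10.0.0.1 expiry=35 > clock=28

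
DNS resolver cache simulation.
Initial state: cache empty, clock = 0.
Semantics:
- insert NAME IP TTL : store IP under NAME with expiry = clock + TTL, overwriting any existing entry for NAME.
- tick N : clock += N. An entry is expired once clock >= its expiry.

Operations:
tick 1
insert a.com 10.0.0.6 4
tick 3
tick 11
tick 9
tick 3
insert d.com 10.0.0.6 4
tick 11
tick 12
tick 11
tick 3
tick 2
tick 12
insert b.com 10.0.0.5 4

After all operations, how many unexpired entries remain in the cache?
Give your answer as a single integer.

Answer: 1

Derivation:
Op 1: tick 1 -> clock=1.
Op 2: insert a.com -> 10.0.0.6 (expiry=1+4=5). clock=1
Op 3: tick 3 -> clock=4.
Op 4: tick 11 -> clock=15. purged={a.com}
Op 5: tick 9 -> clock=24.
Op 6: tick 3 -> clock=27.
Op 7: insert d.com -> 10.0.0.6 (expiry=27+4=31). clock=27
Op 8: tick 11 -> clock=38. purged={d.com}
Op 9: tick 12 -> clock=50.
Op 10: tick 11 -> clock=61.
Op 11: tick 3 -> clock=64.
Op 12: tick 2 -> clock=66.
Op 13: tick 12 -> clock=78.
Op 14: insert b.com -> 10.0.0.5 (expiry=78+4=82). clock=78
Final cache (unexpired): {b.com} -> size=1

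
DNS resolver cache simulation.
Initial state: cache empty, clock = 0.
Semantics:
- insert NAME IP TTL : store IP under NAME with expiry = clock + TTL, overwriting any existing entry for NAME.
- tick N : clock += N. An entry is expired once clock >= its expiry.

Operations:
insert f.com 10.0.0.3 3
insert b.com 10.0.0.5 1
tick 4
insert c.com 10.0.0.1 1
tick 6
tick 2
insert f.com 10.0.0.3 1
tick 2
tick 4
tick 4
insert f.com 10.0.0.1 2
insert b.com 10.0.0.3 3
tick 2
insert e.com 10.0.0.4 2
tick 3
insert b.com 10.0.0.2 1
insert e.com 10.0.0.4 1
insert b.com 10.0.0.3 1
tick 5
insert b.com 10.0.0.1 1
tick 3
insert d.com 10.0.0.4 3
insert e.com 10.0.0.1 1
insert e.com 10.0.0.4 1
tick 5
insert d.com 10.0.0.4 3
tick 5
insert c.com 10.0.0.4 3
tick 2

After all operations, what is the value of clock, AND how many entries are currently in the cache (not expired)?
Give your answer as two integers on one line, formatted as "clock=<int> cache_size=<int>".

Op 1: insert f.com -> 10.0.0.3 (expiry=0+3=3). clock=0
Op 2: insert b.com -> 10.0.0.5 (expiry=0+1=1). clock=0
Op 3: tick 4 -> clock=4. purged={b.com,f.com}
Op 4: insert c.com -> 10.0.0.1 (expiry=4+1=5). clock=4
Op 5: tick 6 -> clock=10. purged={c.com}
Op 6: tick 2 -> clock=12.
Op 7: insert f.com -> 10.0.0.3 (expiry=12+1=13). clock=12
Op 8: tick 2 -> clock=14. purged={f.com}
Op 9: tick 4 -> clock=18.
Op 10: tick 4 -> clock=22.
Op 11: insert f.com -> 10.0.0.1 (expiry=22+2=24). clock=22
Op 12: insert b.com -> 10.0.0.3 (expiry=22+3=25). clock=22
Op 13: tick 2 -> clock=24. purged={f.com}
Op 14: insert e.com -> 10.0.0.4 (expiry=24+2=26). clock=24
Op 15: tick 3 -> clock=27. purged={b.com,e.com}
Op 16: insert b.com -> 10.0.0.2 (expiry=27+1=28). clock=27
Op 17: insert e.com -> 10.0.0.4 (expiry=27+1=28). clock=27
Op 18: insert b.com -> 10.0.0.3 (expiry=27+1=28). clock=27
Op 19: tick 5 -> clock=32. purged={b.com,e.com}
Op 20: insert b.com -> 10.0.0.1 (expiry=32+1=33). clock=32
Op 21: tick 3 -> clock=35. purged={b.com}
Op 22: insert d.com -> 10.0.0.4 (expiry=35+3=38). clock=35
Op 23: insert e.com -> 10.0.0.1 (expiry=35+1=36). clock=35
Op 24: insert e.com -> 10.0.0.4 (expiry=35+1=36). clock=35
Op 25: tick 5 -> clock=40. purged={d.com,e.com}
Op 26: insert d.com -> 10.0.0.4 (expiry=40+3=43). clock=40
Op 27: tick 5 -> clock=45. purged={d.com}
Op 28: insert c.com -> 10.0.0.4 (expiry=45+3=48). clock=45
Op 29: tick 2 -> clock=47.
Final clock = 47
Final cache (unexpired): {c.com} -> size=1

Answer: clock=47 cache_size=1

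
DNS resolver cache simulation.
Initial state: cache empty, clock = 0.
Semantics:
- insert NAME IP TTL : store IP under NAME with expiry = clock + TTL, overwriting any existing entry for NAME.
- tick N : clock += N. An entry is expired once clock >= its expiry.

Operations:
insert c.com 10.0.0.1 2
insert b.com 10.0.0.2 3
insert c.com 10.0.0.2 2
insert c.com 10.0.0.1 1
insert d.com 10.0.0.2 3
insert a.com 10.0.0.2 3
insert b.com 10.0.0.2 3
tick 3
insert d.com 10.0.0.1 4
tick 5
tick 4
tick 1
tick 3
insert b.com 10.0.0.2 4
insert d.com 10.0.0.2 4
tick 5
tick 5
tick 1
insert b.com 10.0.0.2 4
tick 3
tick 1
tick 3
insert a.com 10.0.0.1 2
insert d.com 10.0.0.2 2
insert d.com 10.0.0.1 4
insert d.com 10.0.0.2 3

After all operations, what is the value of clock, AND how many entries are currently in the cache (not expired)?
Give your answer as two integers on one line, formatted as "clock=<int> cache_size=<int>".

Answer: clock=34 cache_size=2

Derivation:
Op 1: insert c.com -> 10.0.0.1 (expiry=0+2=2). clock=0
Op 2: insert b.com -> 10.0.0.2 (expiry=0+3=3). clock=0
Op 3: insert c.com -> 10.0.0.2 (expiry=0+2=2). clock=0
Op 4: insert c.com -> 10.0.0.1 (expiry=0+1=1). clock=0
Op 5: insert d.com -> 10.0.0.2 (expiry=0+3=3). clock=0
Op 6: insert a.com -> 10.0.0.2 (expiry=0+3=3). clock=0
Op 7: insert b.com -> 10.0.0.2 (expiry=0+3=3). clock=0
Op 8: tick 3 -> clock=3. purged={a.com,b.com,c.com,d.com}
Op 9: insert d.com -> 10.0.0.1 (expiry=3+4=7). clock=3
Op 10: tick 5 -> clock=8. purged={d.com}
Op 11: tick 4 -> clock=12.
Op 12: tick 1 -> clock=13.
Op 13: tick 3 -> clock=16.
Op 14: insert b.com -> 10.0.0.2 (expiry=16+4=20). clock=16
Op 15: insert d.com -> 10.0.0.2 (expiry=16+4=20). clock=16
Op 16: tick 5 -> clock=21. purged={b.com,d.com}
Op 17: tick 5 -> clock=26.
Op 18: tick 1 -> clock=27.
Op 19: insert b.com -> 10.0.0.2 (expiry=27+4=31). clock=27
Op 20: tick 3 -> clock=30.
Op 21: tick 1 -> clock=31. purged={b.com}
Op 22: tick 3 -> clock=34.
Op 23: insert a.com -> 10.0.0.1 (expiry=34+2=36). clock=34
Op 24: insert d.com -> 10.0.0.2 (expiry=34+2=36). clock=34
Op 25: insert d.com -> 10.0.0.1 (expiry=34+4=38). clock=34
Op 26: insert d.com -> 10.0.0.2 (expiry=34+3=37). clock=34
Final clock = 34
Final cache (unexpired): {a.com,d.com} -> size=2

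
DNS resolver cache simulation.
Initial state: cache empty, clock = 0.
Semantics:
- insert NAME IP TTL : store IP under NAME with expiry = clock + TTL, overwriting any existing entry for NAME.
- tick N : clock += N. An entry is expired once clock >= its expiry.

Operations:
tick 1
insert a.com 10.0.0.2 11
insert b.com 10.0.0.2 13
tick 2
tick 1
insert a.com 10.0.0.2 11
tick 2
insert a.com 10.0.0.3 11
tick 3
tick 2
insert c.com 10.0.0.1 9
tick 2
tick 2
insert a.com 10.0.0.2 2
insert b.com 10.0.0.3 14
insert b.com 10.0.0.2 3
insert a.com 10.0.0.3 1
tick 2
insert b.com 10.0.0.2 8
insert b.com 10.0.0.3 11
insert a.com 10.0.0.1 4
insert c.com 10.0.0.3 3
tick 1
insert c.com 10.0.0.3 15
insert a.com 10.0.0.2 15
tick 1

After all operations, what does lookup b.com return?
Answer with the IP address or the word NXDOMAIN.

Op 1: tick 1 -> clock=1.
Op 2: insert a.com -> 10.0.0.2 (expiry=1+11=12). clock=1
Op 3: insert b.com -> 10.0.0.2 (expiry=1+13=14). clock=1
Op 4: tick 2 -> clock=3.
Op 5: tick 1 -> clock=4.
Op 6: insert a.com -> 10.0.0.2 (expiry=4+11=15). clock=4
Op 7: tick 2 -> clock=6.
Op 8: insert a.com -> 10.0.0.3 (expiry=6+11=17). clock=6
Op 9: tick 3 -> clock=9.
Op 10: tick 2 -> clock=11.
Op 11: insert c.com -> 10.0.0.1 (expiry=11+9=20). clock=11
Op 12: tick 2 -> clock=13.
Op 13: tick 2 -> clock=15. purged={b.com}
Op 14: insert a.com -> 10.0.0.2 (expiry=15+2=17). clock=15
Op 15: insert b.com -> 10.0.0.3 (expiry=15+14=29). clock=15
Op 16: insert b.com -> 10.0.0.2 (expiry=15+3=18). clock=15
Op 17: insert a.com -> 10.0.0.3 (expiry=15+1=16). clock=15
Op 18: tick 2 -> clock=17. purged={a.com}
Op 19: insert b.com -> 10.0.0.2 (expiry=17+8=25). clock=17
Op 20: insert b.com -> 10.0.0.3 (expiry=17+11=28). clock=17
Op 21: insert a.com -> 10.0.0.1 (expiry=17+4=21). clock=17
Op 22: insert c.com -> 10.0.0.3 (expiry=17+3=20). clock=17
Op 23: tick 1 -> clock=18.
Op 24: insert c.com -> 10.0.0.3 (expiry=18+15=33). clock=18
Op 25: insert a.com -> 10.0.0.2 (expiry=18+15=33). clock=18
Op 26: tick 1 -> clock=19.
lookup b.com: present, ip=10.0.0.3 expiry=28 > clock=19

Answer: 10.0.0.3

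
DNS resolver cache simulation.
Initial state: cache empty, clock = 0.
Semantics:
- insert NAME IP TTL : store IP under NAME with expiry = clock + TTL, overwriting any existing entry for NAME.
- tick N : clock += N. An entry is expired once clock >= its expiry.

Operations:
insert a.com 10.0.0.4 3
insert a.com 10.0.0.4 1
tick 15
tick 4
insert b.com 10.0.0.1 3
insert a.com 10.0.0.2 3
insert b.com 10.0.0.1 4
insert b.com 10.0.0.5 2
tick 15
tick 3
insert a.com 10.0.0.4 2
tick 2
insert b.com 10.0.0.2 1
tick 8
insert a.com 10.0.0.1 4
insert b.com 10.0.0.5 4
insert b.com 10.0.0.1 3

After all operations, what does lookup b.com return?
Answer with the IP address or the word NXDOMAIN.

Op 1: insert a.com -> 10.0.0.4 (expiry=0+3=3). clock=0
Op 2: insert a.com -> 10.0.0.4 (expiry=0+1=1). clock=0
Op 3: tick 15 -> clock=15. purged={a.com}
Op 4: tick 4 -> clock=19.
Op 5: insert b.com -> 10.0.0.1 (expiry=19+3=22). clock=19
Op 6: insert a.com -> 10.0.0.2 (expiry=19+3=22). clock=19
Op 7: insert b.com -> 10.0.0.1 (expiry=19+4=23). clock=19
Op 8: insert b.com -> 10.0.0.5 (expiry=19+2=21). clock=19
Op 9: tick 15 -> clock=34. purged={a.com,b.com}
Op 10: tick 3 -> clock=37.
Op 11: insert a.com -> 10.0.0.4 (expiry=37+2=39). clock=37
Op 12: tick 2 -> clock=39. purged={a.com}
Op 13: insert b.com -> 10.0.0.2 (expiry=39+1=40). clock=39
Op 14: tick 8 -> clock=47. purged={b.com}
Op 15: insert a.com -> 10.0.0.1 (expiry=47+4=51). clock=47
Op 16: insert b.com -> 10.0.0.5 (expiry=47+4=51). clock=47
Op 17: insert b.com -> 10.0.0.1 (expiry=47+3=50). clock=47
lookup b.com: present, ip=10.0.0.1 expiry=50 > clock=47

Answer: 10.0.0.1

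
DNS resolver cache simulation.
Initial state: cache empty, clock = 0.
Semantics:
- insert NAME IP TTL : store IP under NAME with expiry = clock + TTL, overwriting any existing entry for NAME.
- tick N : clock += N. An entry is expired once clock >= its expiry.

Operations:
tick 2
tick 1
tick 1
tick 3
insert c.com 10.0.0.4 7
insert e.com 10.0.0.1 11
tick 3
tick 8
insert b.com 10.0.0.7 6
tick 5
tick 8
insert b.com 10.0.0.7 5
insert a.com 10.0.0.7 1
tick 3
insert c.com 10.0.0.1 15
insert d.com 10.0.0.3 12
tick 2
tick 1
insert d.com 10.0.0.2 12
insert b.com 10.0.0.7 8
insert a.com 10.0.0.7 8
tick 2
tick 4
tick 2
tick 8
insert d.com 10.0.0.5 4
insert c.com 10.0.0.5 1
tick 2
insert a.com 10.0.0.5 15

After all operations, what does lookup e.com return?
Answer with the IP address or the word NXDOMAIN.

Op 1: tick 2 -> clock=2.
Op 2: tick 1 -> clock=3.
Op 3: tick 1 -> clock=4.
Op 4: tick 3 -> clock=7.
Op 5: insert c.com -> 10.0.0.4 (expiry=7+7=14). clock=7
Op 6: insert e.com -> 10.0.0.1 (expiry=7+11=18). clock=7
Op 7: tick 3 -> clock=10.
Op 8: tick 8 -> clock=18. purged={c.com,e.com}
Op 9: insert b.com -> 10.0.0.7 (expiry=18+6=24). clock=18
Op 10: tick 5 -> clock=23.
Op 11: tick 8 -> clock=31. purged={b.com}
Op 12: insert b.com -> 10.0.0.7 (expiry=31+5=36). clock=31
Op 13: insert a.com -> 10.0.0.7 (expiry=31+1=32). clock=31
Op 14: tick 3 -> clock=34. purged={a.com}
Op 15: insert c.com -> 10.0.0.1 (expiry=34+15=49). clock=34
Op 16: insert d.com -> 10.0.0.3 (expiry=34+12=46). clock=34
Op 17: tick 2 -> clock=36. purged={b.com}
Op 18: tick 1 -> clock=37.
Op 19: insert d.com -> 10.0.0.2 (expiry=37+12=49). clock=37
Op 20: insert b.com -> 10.0.0.7 (expiry=37+8=45). clock=37
Op 21: insert a.com -> 10.0.0.7 (expiry=37+8=45). clock=37
Op 22: tick 2 -> clock=39.
Op 23: tick 4 -> clock=43.
Op 24: tick 2 -> clock=45. purged={a.com,b.com}
Op 25: tick 8 -> clock=53. purged={c.com,d.com}
Op 26: insert d.com -> 10.0.0.5 (expiry=53+4=57). clock=53
Op 27: insert c.com -> 10.0.0.5 (expiry=53+1=54). clock=53
Op 28: tick 2 -> clock=55. purged={c.com}
Op 29: insert a.com -> 10.0.0.5 (expiry=55+15=70). clock=55
lookup e.com: not in cache (expired or never inserted)

Answer: NXDOMAIN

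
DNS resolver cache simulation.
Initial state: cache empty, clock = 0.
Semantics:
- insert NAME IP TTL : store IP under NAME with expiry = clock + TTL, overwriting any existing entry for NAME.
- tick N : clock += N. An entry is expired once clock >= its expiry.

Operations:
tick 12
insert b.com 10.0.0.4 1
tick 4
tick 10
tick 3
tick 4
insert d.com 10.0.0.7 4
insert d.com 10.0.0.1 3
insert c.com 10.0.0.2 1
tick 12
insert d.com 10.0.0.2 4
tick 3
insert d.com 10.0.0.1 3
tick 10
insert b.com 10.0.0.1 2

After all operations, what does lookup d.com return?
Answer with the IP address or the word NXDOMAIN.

Answer: NXDOMAIN

Derivation:
Op 1: tick 12 -> clock=12.
Op 2: insert b.com -> 10.0.0.4 (expiry=12+1=13). clock=12
Op 3: tick 4 -> clock=16. purged={b.com}
Op 4: tick 10 -> clock=26.
Op 5: tick 3 -> clock=29.
Op 6: tick 4 -> clock=33.
Op 7: insert d.com -> 10.0.0.7 (expiry=33+4=37). clock=33
Op 8: insert d.com -> 10.0.0.1 (expiry=33+3=36). clock=33
Op 9: insert c.com -> 10.0.0.2 (expiry=33+1=34). clock=33
Op 10: tick 12 -> clock=45. purged={c.com,d.com}
Op 11: insert d.com -> 10.0.0.2 (expiry=45+4=49). clock=45
Op 12: tick 3 -> clock=48.
Op 13: insert d.com -> 10.0.0.1 (expiry=48+3=51). clock=48
Op 14: tick 10 -> clock=58. purged={d.com}
Op 15: insert b.com -> 10.0.0.1 (expiry=58+2=60). clock=58
lookup d.com: not in cache (expired or never inserted)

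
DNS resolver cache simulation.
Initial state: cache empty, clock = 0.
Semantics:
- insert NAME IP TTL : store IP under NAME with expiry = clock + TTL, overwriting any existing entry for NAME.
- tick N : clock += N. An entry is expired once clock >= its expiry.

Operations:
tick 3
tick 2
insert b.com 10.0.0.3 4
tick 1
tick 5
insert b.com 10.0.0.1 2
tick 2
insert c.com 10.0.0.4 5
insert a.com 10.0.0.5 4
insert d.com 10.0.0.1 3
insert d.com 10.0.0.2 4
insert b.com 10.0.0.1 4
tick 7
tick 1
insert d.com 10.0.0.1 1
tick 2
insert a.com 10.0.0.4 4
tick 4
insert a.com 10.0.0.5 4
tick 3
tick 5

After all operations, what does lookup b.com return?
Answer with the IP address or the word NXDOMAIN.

Answer: NXDOMAIN

Derivation:
Op 1: tick 3 -> clock=3.
Op 2: tick 2 -> clock=5.
Op 3: insert b.com -> 10.0.0.3 (expiry=5+4=9). clock=5
Op 4: tick 1 -> clock=6.
Op 5: tick 5 -> clock=11. purged={b.com}
Op 6: insert b.com -> 10.0.0.1 (expiry=11+2=13). clock=11
Op 7: tick 2 -> clock=13. purged={b.com}
Op 8: insert c.com -> 10.0.0.4 (expiry=13+5=18). clock=13
Op 9: insert a.com -> 10.0.0.5 (expiry=13+4=17). clock=13
Op 10: insert d.com -> 10.0.0.1 (expiry=13+3=16). clock=13
Op 11: insert d.com -> 10.0.0.2 (expiry=13+4=17). clock=13
Op 12: insert b.com -> 10.0.0.1 (expiry=13+4=17). clock=13
Op 13: tick 7 -> clock=20. purged={a.com,b.com,c.com,d.com}
Op 14: tick 1 -> clock=21.
Op 15: insert d.com -> 10.0.0.1 (expiry=21+1=22). clock=21
Op 16: tick 2 -> clock=23. purged={d.com}
Op 17: insert a.com -> 10.0.0.4 (expiry=23+4=27). clock=23
Op 18: tick 4 -> clock=27. purged={a.com}
Op 19: insert a.com -> 10.0.0.5 (expiry=27+4=31). clock=27
Op 20: tick 3 -> clock=30.
Op 21: tick 5 -> clock=35. purged={a.com}
lookup b.com: not in cache (expired or never inserted)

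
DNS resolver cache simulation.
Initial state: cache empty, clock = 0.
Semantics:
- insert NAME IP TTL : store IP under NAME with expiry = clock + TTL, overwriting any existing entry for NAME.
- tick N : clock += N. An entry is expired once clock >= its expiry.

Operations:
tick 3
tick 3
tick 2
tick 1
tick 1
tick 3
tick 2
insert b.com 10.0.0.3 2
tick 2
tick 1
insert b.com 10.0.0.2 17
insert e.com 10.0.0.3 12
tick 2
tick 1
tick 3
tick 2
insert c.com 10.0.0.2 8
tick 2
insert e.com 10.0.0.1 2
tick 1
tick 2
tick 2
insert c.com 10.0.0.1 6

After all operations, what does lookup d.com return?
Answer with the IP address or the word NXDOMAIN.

Op 1: tick 3 -> clock=3.
Op 2: tick 3 -> clock=6.
Op 3: tick 2 -> clock=8.
Op 4: tick 1 -> clock=9.
Op 5: tick 1 -> clock=10.
Op 6: tick 3 -> clock=13.
Op 7: tick 2 -> clock=15.
Op 8: insert b.com -> 10.0.0.3 (expiry=15+2=17). clock=15
Op 9: tick 2 -> clock=17. purged={b.com}
Op 10: tick 1 -> clock=18.
Op 11: insert b.com -> 10.0.0.2 (expiry=18+17=35). clock=18
Op 12: insert e.com -> 10.0.0.3 (expiry=18+12=30). clock=18
Op 13: tick 2 -> clock=20.
Op 14: tick 1 -> clock=21.
Op 15: tick 3 -> clock=24.
Op 16: tick 2 -> clock=26.
Op 17: insert c.com -> 10.0.0.2 (expiry=26+8=34). clock=26
Op 18: tick 2 -> clock=28.
Op 19: insert e.com -> 10.0.0.1 (expiry=28+2=30). clock=28
Op 20: tick 1 -> clock=29.
Op 21: tick 2 -> clock=31. purged={e.com}
Op 22: tick 2 -> clock=33.
Op 23: insert c.com -> 10.0.0.1 (expiry=33+6=39). clock=33
lookup d.com: not in cache (expired or never inserted)

Answer: NXDOMAIN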